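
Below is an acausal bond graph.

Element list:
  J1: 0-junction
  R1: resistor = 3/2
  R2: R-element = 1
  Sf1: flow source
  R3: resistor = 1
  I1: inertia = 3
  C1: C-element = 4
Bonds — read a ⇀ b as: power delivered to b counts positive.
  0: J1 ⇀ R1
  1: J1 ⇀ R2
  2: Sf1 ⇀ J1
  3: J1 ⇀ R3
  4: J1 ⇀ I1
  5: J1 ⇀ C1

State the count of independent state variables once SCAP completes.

2  (C1, I1 all integral)

b2 stroke at Sf1  (source Sf1 imposes f)
b4 stroke at I1  (I1 integral (f out))
b5 stroke at J1  (C1 integral (e out))
b0 stroke at R1  (J1 effort already set via bond 5)
b1 stroke at R2  (J1: bond 5 brought effort, rest push out)
b3 stroke at R3  (J1: bond 5 brought effort, rest push out)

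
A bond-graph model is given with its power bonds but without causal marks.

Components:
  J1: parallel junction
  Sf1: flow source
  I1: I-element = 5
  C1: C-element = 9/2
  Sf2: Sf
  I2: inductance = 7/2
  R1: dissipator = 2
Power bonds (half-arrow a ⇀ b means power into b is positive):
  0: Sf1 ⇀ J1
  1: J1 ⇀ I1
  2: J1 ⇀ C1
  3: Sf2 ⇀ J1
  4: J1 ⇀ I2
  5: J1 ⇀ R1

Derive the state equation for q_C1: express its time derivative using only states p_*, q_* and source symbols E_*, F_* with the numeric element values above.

β0 stroke at Sf1  (Sf1 (Sf) sets flow on bond)
β3 stroke at Sf2  (Sf2 fixes flow; stroke at Sf2)
β1 stroke at I1  (prefer integral on I1)
β2 stroke at J1  (C1: C, integral causality)
β4 stroke at I2  (0-jn J1 has e-setter on 2)
β5 stroke at R1  (common-e at J1 fixed by 2)

dq_C1/dt = F_Sf1 + F_Sf2 - p_I1/5 - 2*p_I2/7 - q_C1/9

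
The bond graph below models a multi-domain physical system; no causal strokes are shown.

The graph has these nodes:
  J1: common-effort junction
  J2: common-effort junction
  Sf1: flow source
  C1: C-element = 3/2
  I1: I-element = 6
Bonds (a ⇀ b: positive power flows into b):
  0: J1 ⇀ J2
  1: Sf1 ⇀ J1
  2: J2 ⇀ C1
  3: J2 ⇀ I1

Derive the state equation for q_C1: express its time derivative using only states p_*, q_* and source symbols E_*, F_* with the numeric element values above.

#1 →Sf1  (Sf1 fixes flow; stroke at Sf1)
#0 →J1  (J1: last free bond brings effort in)
#2 →J2  (C1 integral (e out))
#3 →I1  (J2 effort already set via bond 2)

dq_C1/dt = F_Sf1 - p_I1/6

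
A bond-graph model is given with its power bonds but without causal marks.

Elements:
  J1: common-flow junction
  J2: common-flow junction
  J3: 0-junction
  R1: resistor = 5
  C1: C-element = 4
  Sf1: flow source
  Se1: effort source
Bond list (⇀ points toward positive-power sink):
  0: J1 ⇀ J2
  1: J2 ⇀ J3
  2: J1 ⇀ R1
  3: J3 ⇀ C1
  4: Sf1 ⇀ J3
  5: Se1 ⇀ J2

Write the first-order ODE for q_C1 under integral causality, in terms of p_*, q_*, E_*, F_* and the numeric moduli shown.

dq_C1/dt = E_Se1/5 + F_Sf1 - q_C1/20

bond 4 stroke at Sf1  (source Sf1 imposes f)
bond 5 stroke at J2  (Se1 fixes effort; stroke away)
bond 3 stroke at J3  (C1: C, integral causality)
bond 1 stroke at J2  (J3: bond 3 brought effort, rest push out)
bond 0 stroke at J1  (closing 1-jn rule on J2)
bond 2 stroke at R1  (closing 1-jn rule on J1)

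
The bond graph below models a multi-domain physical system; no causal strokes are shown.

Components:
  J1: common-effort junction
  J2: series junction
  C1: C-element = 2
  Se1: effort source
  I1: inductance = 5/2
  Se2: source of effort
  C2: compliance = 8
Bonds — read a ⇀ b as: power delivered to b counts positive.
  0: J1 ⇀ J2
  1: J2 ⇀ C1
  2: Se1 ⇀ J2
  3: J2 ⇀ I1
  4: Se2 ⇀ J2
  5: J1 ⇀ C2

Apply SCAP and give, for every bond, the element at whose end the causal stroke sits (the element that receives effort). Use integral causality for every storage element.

bond 2 →J2  (Se1 fixes effort; stroke away)
bond 4 →J2  (Se2 (Se) sets effort on bond)
bond 1 →J2  (C1: C, integral causality)
bond 3 →I1  (I1 integral (f out))
bond 0 →J2  (J2 flow already set via bond 3)
bond 5 →J1  (closing 0-jn rule on J1)

β0 stroke at J2
β1 stroke at J2
β2 stroke at J2
β3 stroke at I1
β4 stroke at J2
β5 stroke at J1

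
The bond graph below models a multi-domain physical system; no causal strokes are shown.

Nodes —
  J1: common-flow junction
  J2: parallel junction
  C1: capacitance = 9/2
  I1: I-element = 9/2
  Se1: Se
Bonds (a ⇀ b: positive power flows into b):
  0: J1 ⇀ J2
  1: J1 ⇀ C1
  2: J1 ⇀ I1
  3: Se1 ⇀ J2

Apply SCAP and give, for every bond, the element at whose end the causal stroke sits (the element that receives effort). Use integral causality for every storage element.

bond 3 |J2  (Se1 fixes effort; stroke away)
bond 0 |J1  (common-e at J2 fixed by 3)
bond 1 |J1  (C1 outputs effort q/C1)
bond 2 |I1  (J1: last free bond brings flow in)

b0 →J1
b1 →J1
b2 →I1
b3 →J2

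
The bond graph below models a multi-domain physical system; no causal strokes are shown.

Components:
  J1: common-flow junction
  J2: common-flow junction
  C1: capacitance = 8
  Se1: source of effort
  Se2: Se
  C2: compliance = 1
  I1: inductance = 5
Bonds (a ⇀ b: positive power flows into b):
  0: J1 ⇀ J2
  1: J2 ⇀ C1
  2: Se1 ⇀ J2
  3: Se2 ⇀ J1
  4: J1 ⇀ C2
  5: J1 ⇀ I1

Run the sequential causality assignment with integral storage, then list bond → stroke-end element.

b0 →J1
b1 →J2
b2 →J2
b3 →J1
b4 →J1
b5 →I1

β2 stroke→J2  (source Se1 imposes e)
β3 stroke→J1  (Se2 fixes effort; stroke away)
β1 stroke→J2  (C1 integral (e out))
β0 stroke→J1  (closing 1-jn rule on J2)
β4 stroke→J1  (C2 outputs effort q/C2)
β5 stroke→I1  (only one flow-in slot at J1)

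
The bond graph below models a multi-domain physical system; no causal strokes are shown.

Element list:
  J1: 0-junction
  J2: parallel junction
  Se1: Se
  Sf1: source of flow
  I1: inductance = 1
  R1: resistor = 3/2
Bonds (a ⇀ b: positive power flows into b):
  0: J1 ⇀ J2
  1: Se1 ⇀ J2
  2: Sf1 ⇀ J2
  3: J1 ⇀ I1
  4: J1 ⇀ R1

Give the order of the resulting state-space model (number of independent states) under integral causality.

1  (I1 all integral)

#1 stroke→J2  (Se1 fixes effort; stroke away)
#2 stroke→Sf1  (source Sf1 imposes f)
#0 stroke→J1  (J2: bond 1 brought effort, rest push out)
#3 stroke→I1  (J1: bond 0 brought effort, rest push out)
#4 stroke→R1  (J1 effort already set via bond 0)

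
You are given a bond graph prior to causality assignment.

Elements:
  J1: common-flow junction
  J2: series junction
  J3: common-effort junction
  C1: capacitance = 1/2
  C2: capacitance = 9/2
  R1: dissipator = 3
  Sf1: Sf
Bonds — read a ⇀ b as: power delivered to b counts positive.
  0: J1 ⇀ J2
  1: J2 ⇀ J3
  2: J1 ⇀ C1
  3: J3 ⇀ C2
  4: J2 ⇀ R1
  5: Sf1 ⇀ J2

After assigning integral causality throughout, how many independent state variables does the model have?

2  (C1, C2 all integral)

#5 stroke→Sf1  (Sf1 (Sf) sets flow on bond)
#0 stroke→J2  (J2 flow already set via bond 5)
#1 stroke→J2  (J2 flow already set via bond 5)
#4 stroke→J2  (J2: bond 5 brought flow, rest push out)
#3 stroke→J3  (only one effort-in slot at J3)
#2 stroke→J1  (1-jn J1 has f-setter on 0)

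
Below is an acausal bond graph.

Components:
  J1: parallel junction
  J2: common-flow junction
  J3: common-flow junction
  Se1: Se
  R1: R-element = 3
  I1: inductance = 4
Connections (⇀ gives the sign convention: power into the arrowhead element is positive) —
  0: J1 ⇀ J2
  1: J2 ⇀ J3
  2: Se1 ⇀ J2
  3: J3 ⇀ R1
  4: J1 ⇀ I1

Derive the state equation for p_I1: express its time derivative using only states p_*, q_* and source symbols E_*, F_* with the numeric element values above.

dp_I1/dt = -E_Se1 - 3*p_I1/4

b2 →J2  (Se1 fixes effort; stroke away)
b4 →I1  (I1 integral (f out))
b0 →J1  (only one effort-in slot at J1)
b1 →J2  (J2: bond 0 brought flow, rest push out)
b3 →J3  (1-jn J3 has f-setter on 1)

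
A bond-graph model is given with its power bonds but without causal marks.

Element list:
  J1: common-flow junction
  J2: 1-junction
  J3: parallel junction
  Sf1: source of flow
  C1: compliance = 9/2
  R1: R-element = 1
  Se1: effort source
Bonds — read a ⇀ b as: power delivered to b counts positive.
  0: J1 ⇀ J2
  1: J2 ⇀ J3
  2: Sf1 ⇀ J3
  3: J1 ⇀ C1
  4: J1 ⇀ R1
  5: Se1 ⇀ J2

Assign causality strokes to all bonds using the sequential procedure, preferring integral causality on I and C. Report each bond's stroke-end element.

#2 stroke→Sf1  (Sf1: flow source, stroke at near end)
#5 stroke→J2  (Se1 (Se) sets effort on bond)
#1 stroke→J3  (J3: last free bond brings effort in)
#0 stroke→J2  (common-f at J2 fixed by 1)
#3 stroke→J1  (1-jn J1 has f-setter on 0)
#4 stroke→J1  (1-jn J1 has f-setter on 0)

β0 |J2
β1 |J3
β2 |Sf1
β3 |J1
β4 |J1
β5 |J2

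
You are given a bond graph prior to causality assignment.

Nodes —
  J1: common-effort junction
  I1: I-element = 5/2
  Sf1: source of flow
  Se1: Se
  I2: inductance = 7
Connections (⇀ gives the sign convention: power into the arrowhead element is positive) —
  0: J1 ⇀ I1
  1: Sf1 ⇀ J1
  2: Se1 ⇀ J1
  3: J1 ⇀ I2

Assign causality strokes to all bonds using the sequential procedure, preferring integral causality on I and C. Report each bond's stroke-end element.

#0 stroke→I1
#1 stroke→Sf1
#2 stroke→J1
#3 stroke→I2

bond 1 stroke at Sf1  (Sf1: flow source, stroke at near end)
bond 2 stroke at J1  (Se1 fixes effort; stroke away)
bond 0 stroke at I1  (0-jn J1 has e-setter on 2)
bond 3 stroke at I2  (J1 effort already set via bond 2)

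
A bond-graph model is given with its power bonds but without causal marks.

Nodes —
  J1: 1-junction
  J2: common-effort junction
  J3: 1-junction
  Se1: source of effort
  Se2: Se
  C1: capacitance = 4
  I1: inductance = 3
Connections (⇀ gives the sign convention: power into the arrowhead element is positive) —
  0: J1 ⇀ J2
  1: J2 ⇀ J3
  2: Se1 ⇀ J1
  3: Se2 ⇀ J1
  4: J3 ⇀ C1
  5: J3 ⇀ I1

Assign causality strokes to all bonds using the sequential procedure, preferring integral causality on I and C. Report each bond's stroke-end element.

b2 stroke→J1  (Se1: effort source, stroke at far end)
b3 stroke→J1  (Se2: effort source, stroke at far end)
b0 stroke→J2  (J1: last free bond brings flow in)
b1 stroke→J3  (common-e at J2 fixed by 0)
b4 stroke→J3  (C1 outputs effort q/C1)
b5 stroke→I1  (closing 1-jn rule on J3)

b0 →J2
b1 →J3
b2 →J1
b3 →J1
b4 →J3
b5 →I1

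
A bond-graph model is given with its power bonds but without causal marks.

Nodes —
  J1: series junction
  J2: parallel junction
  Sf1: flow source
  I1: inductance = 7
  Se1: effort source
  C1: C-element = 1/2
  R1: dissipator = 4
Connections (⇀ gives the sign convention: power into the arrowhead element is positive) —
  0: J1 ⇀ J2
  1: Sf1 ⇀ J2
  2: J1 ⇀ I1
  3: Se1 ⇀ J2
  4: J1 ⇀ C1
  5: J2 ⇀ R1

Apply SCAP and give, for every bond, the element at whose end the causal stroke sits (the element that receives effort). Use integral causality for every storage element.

#1 stroke→Sf1  (Sf1: flow source, stroke at near end)
#3 stroke→J2  (source Se1 imposes e)
#0 stroke→J1  (common-e at J2 fixed by 3)
#5 stroke→R1  (J2 effort already set via bond 3)
#2 stroke→I1  (I1: I, integral causality)
#4 stroke→J1  (1-jn J1 has f-setter on 2)

β0 stroke at J1
β1 stroke at Sf1
β2 stroke at I1
β3 stroke at J2
β4 stroke at J1
β5 stroke at R1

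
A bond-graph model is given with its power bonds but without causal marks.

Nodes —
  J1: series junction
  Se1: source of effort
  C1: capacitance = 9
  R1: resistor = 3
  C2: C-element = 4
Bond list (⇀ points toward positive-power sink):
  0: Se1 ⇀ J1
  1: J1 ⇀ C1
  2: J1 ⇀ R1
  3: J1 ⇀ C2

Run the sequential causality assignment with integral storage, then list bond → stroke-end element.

β0 |J1  (Se1 fixes effort; stroke away)
β1 |J1  (C1 outputs effort q/C1)
β3 |J1  (C2 outputs effort q/C2)
β2 |R1  (J1 needs exactly one f-in)

β0 stroke→J1
β1 stroke→J1
β2 stroke→R1
β3 stroke→J1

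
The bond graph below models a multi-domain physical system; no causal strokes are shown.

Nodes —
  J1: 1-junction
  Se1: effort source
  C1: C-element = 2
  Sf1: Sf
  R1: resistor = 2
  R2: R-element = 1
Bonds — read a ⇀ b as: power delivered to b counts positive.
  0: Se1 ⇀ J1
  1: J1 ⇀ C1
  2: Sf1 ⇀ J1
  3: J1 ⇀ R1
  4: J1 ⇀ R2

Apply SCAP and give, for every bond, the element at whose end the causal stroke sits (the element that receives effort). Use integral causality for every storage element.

β0 |J1
β1 |J1
β2 |Sf1
β3 |J1
β4 |J1

#0 |J1  (Se1 fixes effort; stroke away)
#2 |Sf1  (Sf1 (Sf) sets flow on bond)
#1 |J1  (J1 flow already set via bond 2)
#3 |J1  (J1 flow already set via bond 2)
#4 |J1  (common-f at J1 fixed by 2)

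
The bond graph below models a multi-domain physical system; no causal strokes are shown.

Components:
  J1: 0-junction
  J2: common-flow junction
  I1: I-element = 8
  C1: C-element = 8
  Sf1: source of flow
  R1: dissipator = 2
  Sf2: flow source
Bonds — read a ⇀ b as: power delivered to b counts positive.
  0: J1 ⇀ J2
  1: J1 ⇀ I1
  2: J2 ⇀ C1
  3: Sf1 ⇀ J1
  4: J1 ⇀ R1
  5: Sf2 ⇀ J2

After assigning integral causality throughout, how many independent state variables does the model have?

#3 →Sf1  (source Sf1 imposes f)
#5 →Sf2  (Sf2: flow source, stroke at near end)
#0 →J2  (1-jn J2 has f-setter on 5)
#2 →J2  (J2 flow already set via bond 5)
#1 →I1  (prefer integral on I1)
#4 →J1  (closing 0-jn rule on J1)

2  (C1, I1 all integral)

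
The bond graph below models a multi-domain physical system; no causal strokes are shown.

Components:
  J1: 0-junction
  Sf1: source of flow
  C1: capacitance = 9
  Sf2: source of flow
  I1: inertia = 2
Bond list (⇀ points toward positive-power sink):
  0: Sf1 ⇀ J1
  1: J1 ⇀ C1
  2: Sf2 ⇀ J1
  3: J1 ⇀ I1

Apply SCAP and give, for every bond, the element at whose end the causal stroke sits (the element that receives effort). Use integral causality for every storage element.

bond 0 →Sf1  (source Sf1 imposes f)
bond 2 →Sf2  (Sf2 (Sf) sets flow on bond)
bond 1 →J1  (C1 outputs effort q/C1)
bond 3 →I1  (0-jn J1 has e-setter on 1)

b0 →Sf1
b1 →J1
b2 →Sf2
b3 →I1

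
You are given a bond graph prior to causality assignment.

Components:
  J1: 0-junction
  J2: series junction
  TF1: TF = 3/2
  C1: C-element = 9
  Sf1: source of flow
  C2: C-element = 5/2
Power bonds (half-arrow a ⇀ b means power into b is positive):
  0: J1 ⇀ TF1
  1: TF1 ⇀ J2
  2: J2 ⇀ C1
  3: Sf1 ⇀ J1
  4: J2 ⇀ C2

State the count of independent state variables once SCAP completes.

β3 |Sf1  (Sf1: flow source, stroke at near end)
β0 |J1  (J1 needs exactly one e-in)
β1 |TF1  (through TF1, causality passes straight; one stroke at TF1)
β2 |J2  (J2 flow already set via bond 1)
β4 |J2  (1-jn J2 has f-setter on 1)

2  (C1, C2 all integral)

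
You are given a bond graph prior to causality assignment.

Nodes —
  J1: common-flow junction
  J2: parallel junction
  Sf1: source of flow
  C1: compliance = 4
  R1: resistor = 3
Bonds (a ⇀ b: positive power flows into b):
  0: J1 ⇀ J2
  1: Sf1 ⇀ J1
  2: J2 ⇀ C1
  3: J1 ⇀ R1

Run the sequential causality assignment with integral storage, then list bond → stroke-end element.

β1 |Sf1  (Sf1: flow source, stroke at near end)
β0 |J1  (J1: bond 1 brought flow, rest push out)
β3 |J1  (J1: bond 1 brought flow, rest push out)
β2 |J2  (J2 needs exactly one e-in)

bond 0 stroke at J1
bond 1 stroke at Sf1
bond 2 stroke at J2
bond 3 stroke at J1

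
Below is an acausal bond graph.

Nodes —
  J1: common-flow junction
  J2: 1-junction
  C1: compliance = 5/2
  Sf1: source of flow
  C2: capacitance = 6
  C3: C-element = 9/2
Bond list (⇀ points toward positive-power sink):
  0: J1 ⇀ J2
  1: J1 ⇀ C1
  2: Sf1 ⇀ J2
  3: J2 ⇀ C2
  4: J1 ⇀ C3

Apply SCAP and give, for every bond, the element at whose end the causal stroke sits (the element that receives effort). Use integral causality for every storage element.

bond 2 →Sf1  (Sf1: flow source, stroke at near end)
bond 0 →J2  (J2: bond 2 brought flow, rest push out)
bond 3 →J2  (J2: bond 2 brought flow, rest push out)
bond 1 →J1  (common-f at J1 fixed by 0)
bond 4 →J1  (J1 flow already set via bond 0)

β0 →J2
β1 →J1
β2 →Sf1
β3 →J2
β4 →J1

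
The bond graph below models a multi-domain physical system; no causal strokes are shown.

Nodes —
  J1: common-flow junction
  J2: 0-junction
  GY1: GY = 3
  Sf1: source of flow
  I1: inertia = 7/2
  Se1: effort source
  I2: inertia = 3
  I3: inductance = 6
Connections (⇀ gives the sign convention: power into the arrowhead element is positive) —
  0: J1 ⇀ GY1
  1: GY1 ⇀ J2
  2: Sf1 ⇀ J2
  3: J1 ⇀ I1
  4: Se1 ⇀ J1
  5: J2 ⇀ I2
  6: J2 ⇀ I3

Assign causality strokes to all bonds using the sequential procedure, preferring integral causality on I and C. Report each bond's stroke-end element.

b2 stroke→Sf1  (Sf1 fixes flow; stroke at Sf1)
b4 stroke→J1  (Se1 (Se) sets effort on bond)
b3 stroke→I1  (I1: I, integral causality)
b0 stroke→J1  (J1 flow already set via bond 3)
b1 stroke→J2  (GY1 both-in/both-out from 0)
b5 stroke→I2  (0-jn J2 has e-setter on 1)
b6 stroke→I3  (common-e at J2 fixed by 1)

#0 stroke→J1
#1 stroke→J2
#2 stroke→Sf1
#3 stroke→I1
#4 stroke→J1
#5 stroke→I2
#6 stroke→I3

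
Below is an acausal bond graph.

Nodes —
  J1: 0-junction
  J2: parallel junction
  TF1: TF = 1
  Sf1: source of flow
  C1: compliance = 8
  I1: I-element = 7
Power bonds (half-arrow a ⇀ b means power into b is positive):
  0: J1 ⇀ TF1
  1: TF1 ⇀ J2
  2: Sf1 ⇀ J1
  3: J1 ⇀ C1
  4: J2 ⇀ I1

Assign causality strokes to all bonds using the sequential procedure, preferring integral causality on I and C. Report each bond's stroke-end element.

β2 stroke at Sf1  (source Sf1 imposes f)
β3 stroke at J1  (C1: C, integral causality)
β0 stroke at TF1  (common-e at J1 fixed by 3)
β1 stroke at J2  (through TF1, causality passes straight; one stroke at TF1)
β4 stroke at I1  (0-jn J2 has e-setter on 1)

β0 stroke→TF1
β1 stroke→J2
β2 stroke→Sf1
β3 stroke→J1
β4 stroke→I1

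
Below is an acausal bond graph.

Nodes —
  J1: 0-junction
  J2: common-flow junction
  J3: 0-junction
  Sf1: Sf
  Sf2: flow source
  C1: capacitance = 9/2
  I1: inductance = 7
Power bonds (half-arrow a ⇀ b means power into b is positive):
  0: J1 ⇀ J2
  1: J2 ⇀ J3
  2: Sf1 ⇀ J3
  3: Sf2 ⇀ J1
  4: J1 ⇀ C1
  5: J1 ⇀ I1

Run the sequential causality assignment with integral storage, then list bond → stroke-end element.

b2 |Sf1  (Sf1: flow source, stroke at near end)
b3 |Sf2  (Sf2 (Sf) sets flow on bond)
b1 |J3  (J3: last free bond brings effort in)
b0 |J2  (1-jn J2 has f-setter on 1)
b4 |J1  (prefer integral on C1)
b5 |I1  (common-e at J1 fixed by 4)

bond 0 stroke→J2
bond 1 stroke→J3
bond 2 stroke→Sf1
bond 3 stroke→Sf2
bond 4 stroke→J1
bond 5 stroke→I1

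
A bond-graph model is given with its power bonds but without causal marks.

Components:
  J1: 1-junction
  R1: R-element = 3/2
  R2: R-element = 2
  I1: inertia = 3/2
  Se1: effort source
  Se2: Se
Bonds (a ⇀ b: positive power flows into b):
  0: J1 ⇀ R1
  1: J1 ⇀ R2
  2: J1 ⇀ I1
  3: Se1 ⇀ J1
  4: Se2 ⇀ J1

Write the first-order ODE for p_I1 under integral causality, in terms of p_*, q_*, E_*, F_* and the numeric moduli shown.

bond 3 stroke at J1  (Se1: effort source, stroke at far end)
bond 4 stroke at J1  (source Se2 imposes e)
bond 2 stroke at I1  (I1 outputs flow p/I1)
bond 0 stroke at J1  (J1 flow already set via bond 2)
bond 1 stroke at J1  (J1: bond 2 brought flow, rest push out)

dp_I1/dt = E_Se1 + E_Se2 - 7*p_I1/3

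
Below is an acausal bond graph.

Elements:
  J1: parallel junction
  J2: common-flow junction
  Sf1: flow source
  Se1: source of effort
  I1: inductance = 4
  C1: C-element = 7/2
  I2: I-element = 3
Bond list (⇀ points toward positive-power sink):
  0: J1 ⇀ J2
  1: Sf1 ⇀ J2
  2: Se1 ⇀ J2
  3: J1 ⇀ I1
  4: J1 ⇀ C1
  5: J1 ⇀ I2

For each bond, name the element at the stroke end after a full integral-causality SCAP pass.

b1 |Sf1  (source Sf1 imposes f)
b2 |J2  (source Se1 imposes e)
b0 |J2  (common-f at J2 fixed by 1)
b3 |I1  (prefer integral on I1)
b4 |J1  (C1: C, integral causality)
b5 |I2  (common-e at J1 fixed by 4)

#0 →J2
#1 →Sf1
#2 →J2
#3 →I1
#4 →J1
#5 →I2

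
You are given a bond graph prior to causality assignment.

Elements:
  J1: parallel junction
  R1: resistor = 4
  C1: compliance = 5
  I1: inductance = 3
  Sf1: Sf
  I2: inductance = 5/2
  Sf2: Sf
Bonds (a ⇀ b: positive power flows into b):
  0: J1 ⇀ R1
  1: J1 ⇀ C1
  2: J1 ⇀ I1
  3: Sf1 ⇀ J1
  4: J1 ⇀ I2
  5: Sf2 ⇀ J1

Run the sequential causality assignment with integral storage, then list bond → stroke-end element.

β3 stroke→Sf1  (Sf1 fixes flow; stroke at Sf1)
β5 stroke→Sf2  (source Sf2 imposes f)
β1 stroke→J1  (prefer integral on C1)
β0 stroke→R1  (J1 effort already set via bond 1)
β2 stroke→I1  (J1: bond 1 brought effort, rest push out)
β4 stroke→I2  (J1 effort already set via bond 1)

β0 →R1
β1 →J1
β2 →I1
β3 →Sf1
β4 →I2
β5 →Sf2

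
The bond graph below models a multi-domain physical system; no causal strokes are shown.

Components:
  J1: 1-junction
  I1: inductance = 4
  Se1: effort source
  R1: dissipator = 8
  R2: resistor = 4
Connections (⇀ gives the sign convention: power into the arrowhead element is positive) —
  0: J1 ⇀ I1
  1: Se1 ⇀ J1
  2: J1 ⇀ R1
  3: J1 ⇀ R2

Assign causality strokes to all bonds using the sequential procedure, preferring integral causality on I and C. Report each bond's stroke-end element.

#0 |I1
#1 |J1
#2 |J1
#3 |J1

b1 stroke at J1  (Se1 fixes effort; stroke away)
b0 stroke at I1  (I1 outputs flow p/I1)
b2 stroke at J1  (common-f at J1 fixed by 0)
b3 stroke at J1  (J1: bond 0 brought flow, rest push out)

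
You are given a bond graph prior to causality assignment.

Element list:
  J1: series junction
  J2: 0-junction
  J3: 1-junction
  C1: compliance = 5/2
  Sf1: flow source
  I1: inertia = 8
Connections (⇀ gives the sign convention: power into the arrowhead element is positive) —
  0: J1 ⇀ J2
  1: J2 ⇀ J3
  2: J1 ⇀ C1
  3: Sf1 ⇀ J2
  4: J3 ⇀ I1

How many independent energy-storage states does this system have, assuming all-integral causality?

2  (C1, I1 all integral)

b3 →Sf1  (Sf1: flow source, stroke at near end)
b2 →J1  (C1 integral (e out))
b0 →J2  (only one flow-in slot at J1)
b1 →J3  (J2: bond 0 brought effort, rest push out)
b4 →I1  (J3: last free bond brings flow in)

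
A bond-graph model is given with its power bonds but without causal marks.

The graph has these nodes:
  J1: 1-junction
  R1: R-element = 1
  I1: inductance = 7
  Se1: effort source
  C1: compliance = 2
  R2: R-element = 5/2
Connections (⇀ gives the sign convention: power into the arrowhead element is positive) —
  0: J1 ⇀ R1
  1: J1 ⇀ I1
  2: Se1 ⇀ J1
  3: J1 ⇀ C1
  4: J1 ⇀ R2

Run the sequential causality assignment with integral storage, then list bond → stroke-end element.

#0 stroke→J1
#1 stroke→I1
#2 stroke→J1
#3 stroke→J1
#4 stroke→J1

β2 stroke at J1  (Se1 fixes effort; stroke away)
β1 stroke at I1  (prefer integral on I1)
β0 stroke at J1  (1-jn J1 has f-setter on 1)
β3 stroke at J1  (1-jn J1 has f-setter on 1)
β4 stroke at J1  (common-f at J1 fixed by 1)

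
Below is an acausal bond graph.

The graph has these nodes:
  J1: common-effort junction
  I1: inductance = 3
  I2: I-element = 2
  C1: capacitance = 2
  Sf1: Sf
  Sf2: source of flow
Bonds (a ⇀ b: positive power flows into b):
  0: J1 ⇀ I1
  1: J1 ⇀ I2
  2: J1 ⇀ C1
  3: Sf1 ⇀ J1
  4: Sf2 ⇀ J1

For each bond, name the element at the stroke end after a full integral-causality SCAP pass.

#3 stroke at Sf1  (Sf1: flow source, stroke at near end)
#4 stroke at Sf2  (Sf2: flow source, stroke at near end)
#0 stroke at I1  (I1 integral (f out))
#1 stroke at I2  (I2 integral (f out))
#2 stroke at J1  (closing 0-jn rule on J1)

bond 0 |I1
bond 1 |I2
bond 2 |J1
bond 3 |Sf1
bond 4 |Sf2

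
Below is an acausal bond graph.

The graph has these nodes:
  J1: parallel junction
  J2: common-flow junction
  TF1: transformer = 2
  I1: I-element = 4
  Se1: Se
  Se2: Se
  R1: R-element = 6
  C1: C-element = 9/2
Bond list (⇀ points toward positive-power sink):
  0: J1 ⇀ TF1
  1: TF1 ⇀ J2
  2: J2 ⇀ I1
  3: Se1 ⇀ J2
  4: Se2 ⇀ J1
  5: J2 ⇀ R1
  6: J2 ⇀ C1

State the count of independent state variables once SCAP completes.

2  (C1, I1 all integral)

b3 |J2  (Se1 fixes effort; stroke away)
b4 |J1  (source Se2 imposes e)
b0 |TF1  (J1 effort already set via bond 4)
b1 |J2  (TF TF1: opposite of bond 0)
b2 |I1  (I1 outputs flow p/I1)
b5 |J2  (1-jn J2 has f-setter on 2)
b6 |J2  (J2 flow already set via bond 2)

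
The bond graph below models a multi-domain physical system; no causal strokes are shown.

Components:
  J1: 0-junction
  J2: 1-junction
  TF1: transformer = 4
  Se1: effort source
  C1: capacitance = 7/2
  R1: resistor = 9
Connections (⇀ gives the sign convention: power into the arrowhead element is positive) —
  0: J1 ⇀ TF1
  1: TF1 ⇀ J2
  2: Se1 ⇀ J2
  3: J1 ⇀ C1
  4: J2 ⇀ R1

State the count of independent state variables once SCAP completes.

1  (C1 all integral)

bond 2 stroke at J2  (Se1 fixes effort; stroke away)
bond 3 stroke at J1  (C1 integral (e out))
bond 0 stroke at TF1  (J1: bond 3 brought effort, rest push out)
bond 1 stroke at J2  (TF1 one-in-one-out from 0)
bond 4 stroke at R1  (J2 needs exactly one f-in)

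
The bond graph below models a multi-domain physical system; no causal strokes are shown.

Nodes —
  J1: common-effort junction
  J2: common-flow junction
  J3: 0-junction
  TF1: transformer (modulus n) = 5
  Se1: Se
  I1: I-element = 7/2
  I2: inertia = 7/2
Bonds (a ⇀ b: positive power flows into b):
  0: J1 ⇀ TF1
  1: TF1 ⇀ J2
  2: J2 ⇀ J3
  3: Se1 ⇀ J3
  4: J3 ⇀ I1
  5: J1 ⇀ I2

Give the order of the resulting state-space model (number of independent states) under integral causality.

2  (I1, I2 all integral)

#3 stroke at J3  (Se1 (Se) sets effort on bond)
#2 stroke at J2  (common-e at J3 fixed by 3)
#4 stroke at I1  (common-e at J3 fixed by 3)
#1 stroke at TF1  (J2 needs exactly one f-in)
#0 stroke at J1  (TF TF1: opposite of bond 1)
#5 stroke at I2  (J1: bond 0 brought effort, rest push out)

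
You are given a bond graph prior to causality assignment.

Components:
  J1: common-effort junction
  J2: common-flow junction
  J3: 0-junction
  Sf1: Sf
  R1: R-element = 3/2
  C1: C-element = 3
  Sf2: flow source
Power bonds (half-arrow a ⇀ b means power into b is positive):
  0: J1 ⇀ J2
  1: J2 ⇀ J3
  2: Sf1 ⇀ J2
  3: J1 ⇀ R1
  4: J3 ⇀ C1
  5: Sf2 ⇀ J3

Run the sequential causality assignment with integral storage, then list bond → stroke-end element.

b2 |Sf1  (source Sf1 imposes f)
b5 |Sf2  (Sf2: flow source, stroke at near end)
b0 |J2  (J2 flow already set via bond 2)
b1 |J2  (1-jn J2 has f-setter on 2)
b4 |J3  (closing 0-jn rule on J3)
b3 |J1  (closing 0-jn rule on J1)

b0 |J2
b1 |J2
b2 |Sf1
b3 |J1
b4 |J3
b5 |Sf2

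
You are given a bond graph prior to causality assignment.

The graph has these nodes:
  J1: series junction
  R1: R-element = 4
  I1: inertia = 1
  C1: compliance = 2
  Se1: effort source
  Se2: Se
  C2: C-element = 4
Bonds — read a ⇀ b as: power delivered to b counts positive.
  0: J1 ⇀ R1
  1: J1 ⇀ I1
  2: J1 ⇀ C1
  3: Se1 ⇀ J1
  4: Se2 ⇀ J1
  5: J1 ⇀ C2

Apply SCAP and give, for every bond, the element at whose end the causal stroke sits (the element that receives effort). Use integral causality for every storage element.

b3 |J1  (Se1 (Se) sets effort on bond)
b4 |J1  (Se2 (Se) sets effort on bond)
b1 |I1  (I1 outputs flow p/I1)
b0 |J1  (J1: bond 1 brought flow, rest push out)
b2 |J1  (J1: bond 1 brought flow, rest push out)
b5 |J1  (1-jn J1 has f-setter on 1)

bond 0 stroke at J1
bond 1 stroke at I1
bond 2 stroke at J1
bond 3 stroke at J1
bond 4 stroke at J1
bond 5 stroke at J1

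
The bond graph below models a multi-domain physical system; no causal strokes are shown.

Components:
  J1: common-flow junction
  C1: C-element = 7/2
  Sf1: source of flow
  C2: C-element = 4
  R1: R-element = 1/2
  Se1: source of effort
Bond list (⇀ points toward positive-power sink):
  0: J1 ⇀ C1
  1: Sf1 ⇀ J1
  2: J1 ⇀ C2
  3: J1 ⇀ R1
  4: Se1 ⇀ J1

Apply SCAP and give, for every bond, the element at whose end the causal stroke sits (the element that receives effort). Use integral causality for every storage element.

bond 0 →J1
bond 1 →Sf1
bond 2 →J1
bond 3 →J1
bond 4 →J1

#1 |Sf1  (Sf1: flow source, stroke at near end)
#4 |J1  (source Se1 imposes e)
#0 |J1  (J1: bond 1 brought flow, rest push out)
#2 |J1  (J1: bond 1 brought flow, rest push out)
#3 |J1  (common-f at J1 fixed by 1)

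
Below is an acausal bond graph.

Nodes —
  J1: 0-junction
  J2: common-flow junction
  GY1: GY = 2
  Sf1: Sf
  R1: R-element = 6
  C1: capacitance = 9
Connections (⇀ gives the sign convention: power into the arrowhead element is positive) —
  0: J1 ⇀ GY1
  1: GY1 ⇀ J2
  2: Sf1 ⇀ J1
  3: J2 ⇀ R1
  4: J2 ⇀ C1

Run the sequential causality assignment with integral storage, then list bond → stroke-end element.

bond 2 →Sf1  (Sf1 fixes flow; stroke at Sf1)
bond 0 →J1  (closing 0-jn rule on J1)
bond 1 →J2  (GY1 both-in/both-out from 0)
bond 4 →J2  (prefer integral on C1)
bond 3 →R1  (J2: last free bond brings flow in)

#0 →J1
#1 →J2
#2 →Sf1
#3 →R1
#4 →J2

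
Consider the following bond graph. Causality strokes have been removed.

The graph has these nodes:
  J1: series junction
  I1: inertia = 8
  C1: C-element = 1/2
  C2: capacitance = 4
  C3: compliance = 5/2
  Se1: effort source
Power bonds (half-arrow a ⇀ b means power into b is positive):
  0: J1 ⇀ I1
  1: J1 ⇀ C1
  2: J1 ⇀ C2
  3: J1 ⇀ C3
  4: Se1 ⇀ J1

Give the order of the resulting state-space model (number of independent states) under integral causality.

4  (C1, C2, C3, I1 all integral)

bond 4 stroke at J1  (Se1: effort source, stroke at far end)
bond 0 stroke at I1  (prefer integral on I1)
bond 1 stroke at J1  (common-f at J1 fixed by 0)
bond 2 stroke at J1  (J1: bond 0 brought flow, rest push out)
bond 3 stroke at J1  (1-jn J1 has f-setter on 0)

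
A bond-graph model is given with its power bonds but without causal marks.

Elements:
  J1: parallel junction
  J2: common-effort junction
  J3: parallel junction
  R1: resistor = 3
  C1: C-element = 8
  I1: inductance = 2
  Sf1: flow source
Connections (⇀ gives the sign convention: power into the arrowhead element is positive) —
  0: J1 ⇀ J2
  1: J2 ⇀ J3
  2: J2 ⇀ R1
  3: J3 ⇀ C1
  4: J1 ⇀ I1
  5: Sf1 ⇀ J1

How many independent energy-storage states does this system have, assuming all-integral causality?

2  (C1, I1 all integral)

b5 stroke at Sf1  (Sf1: flow source, stroke at near end)
b3 stroke at J3  (C1: C, integral causality)
b1 stroke at J2  (common-e at J3 fixed by 3)
b0 stroke at J1  (J2: bond 1 brought effort, rest push out)
b2 stroke at R1  (J2: bond 1 brought effort, rest push out)
b4 stroke at I1  (J1 effort already set via bond 0)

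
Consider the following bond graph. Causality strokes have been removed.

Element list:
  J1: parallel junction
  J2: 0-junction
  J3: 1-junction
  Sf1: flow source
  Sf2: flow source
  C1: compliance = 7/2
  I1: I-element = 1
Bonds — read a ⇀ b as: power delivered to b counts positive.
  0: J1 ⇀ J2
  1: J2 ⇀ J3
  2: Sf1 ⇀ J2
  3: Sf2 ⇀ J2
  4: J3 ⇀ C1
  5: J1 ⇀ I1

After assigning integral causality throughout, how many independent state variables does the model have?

2  (C1, I1 all integral)

b2 stroke→Sf1  (Sf1 fixes flow; stroke at Sf1)
b3 stroke→Sf2  (Sf2 (Sf) sets flow on bond)
b4 stroke→J3  (C1 outputs effort q/C1)
b1 stroke→J2  (closing 1-jn rule on J3)
b0 stroke→J1  (J2: bond 1 brought effort, rest push out)
b5 stroke→I1  (0-jn J1 has e-setter on 0)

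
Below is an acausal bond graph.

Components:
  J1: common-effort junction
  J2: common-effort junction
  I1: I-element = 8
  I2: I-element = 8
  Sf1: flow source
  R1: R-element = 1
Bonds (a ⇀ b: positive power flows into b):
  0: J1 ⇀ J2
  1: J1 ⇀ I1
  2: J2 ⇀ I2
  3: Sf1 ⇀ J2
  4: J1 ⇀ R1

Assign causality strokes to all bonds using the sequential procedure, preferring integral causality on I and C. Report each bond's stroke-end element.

#0 →J2
#1 →I1
#2 →I2
#3 →Sf1
#4 →J1

β3 →Sf1  (Sf1 fixes flow; stroke at Sf1)
β1 →I1  (I1: I, integral causality)
β2 →I2  (prefer integral on I2)
β0 →J2  (only one effort-in slot at J2)
β4 →J1  (only one effort-in slot at J1)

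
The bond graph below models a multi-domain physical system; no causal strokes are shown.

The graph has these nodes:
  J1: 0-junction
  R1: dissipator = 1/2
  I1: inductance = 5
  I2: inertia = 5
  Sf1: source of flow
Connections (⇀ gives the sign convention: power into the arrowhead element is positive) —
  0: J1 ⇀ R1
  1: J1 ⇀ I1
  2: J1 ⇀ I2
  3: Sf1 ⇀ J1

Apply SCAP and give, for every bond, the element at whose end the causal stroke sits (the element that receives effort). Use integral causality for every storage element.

b3 stroke at Sf1  (source Sf1 imposes f)
b1 stroke at I1  (I1 integral (f out))
b2 stroke at I2  (I2 outputs flow p/I2)
b0 stroke at J1  (closing 0-jn rule on J1)

β0 stroke at J1
β1 stroke at I1
β2 stroke at I2
β3 stroke at Sf1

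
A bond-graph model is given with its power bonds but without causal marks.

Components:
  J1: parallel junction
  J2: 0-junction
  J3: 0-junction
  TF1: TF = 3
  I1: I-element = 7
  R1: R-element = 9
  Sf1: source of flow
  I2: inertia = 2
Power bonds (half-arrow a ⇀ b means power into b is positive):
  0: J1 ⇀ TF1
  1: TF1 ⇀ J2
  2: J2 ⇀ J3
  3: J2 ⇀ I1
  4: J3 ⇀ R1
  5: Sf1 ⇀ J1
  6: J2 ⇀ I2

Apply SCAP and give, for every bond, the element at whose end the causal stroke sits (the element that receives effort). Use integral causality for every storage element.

β5 →Sf1  (Sf1: flow source, stroke at near end)
β0 →J1  (J1 needs exactly one e-in)
β1 →TF1  (TF1: transformer flips bond 0)
β3 →I1  (I1 integral (f out))
β6 →I2  (I2 integral (f out))
β2 →J2  (J2 needs exactly one e-in)
β4 →J3  (only one effort-in slot at J3)

b0 stroke→J1
b1 stroke→TF1
b2 stroke→J2
b3 stroke→I1
b4 stroke→J3
b5 stroke→Sf1
b6 stroke→I2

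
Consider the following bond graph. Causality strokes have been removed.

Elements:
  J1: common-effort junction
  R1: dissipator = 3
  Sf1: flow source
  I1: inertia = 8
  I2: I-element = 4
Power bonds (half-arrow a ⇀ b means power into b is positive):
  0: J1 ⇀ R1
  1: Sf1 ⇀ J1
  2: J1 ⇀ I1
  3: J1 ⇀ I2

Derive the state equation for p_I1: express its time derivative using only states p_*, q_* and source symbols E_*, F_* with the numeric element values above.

bond 1 stroke→Sf1  (Sf1 (Sf) sets flow on bond)
bond 2 stroke→I1  (I1 integral (f out))
bond 3 stroke→I2  (I2: I, integral causality)
bond 0 stroke→J1  (only one effort-in slot at J1)

dp_I1/dt = 3*F_Sf1 - 3*p_I1/8 - 3*p_I2/4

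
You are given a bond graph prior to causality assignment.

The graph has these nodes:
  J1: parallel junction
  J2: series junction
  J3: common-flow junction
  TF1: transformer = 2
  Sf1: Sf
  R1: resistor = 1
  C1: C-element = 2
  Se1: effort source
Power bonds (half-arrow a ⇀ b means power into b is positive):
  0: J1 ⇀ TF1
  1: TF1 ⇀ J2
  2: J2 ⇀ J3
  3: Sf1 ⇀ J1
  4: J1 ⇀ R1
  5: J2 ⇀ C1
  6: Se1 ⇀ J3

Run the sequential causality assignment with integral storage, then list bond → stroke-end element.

β0 |J1
β1 |TF1
β2 |J2
β3 |Sf1
β4 |R1
β5 |J2
β6 |J3

#3 →Sf1  (Sf1: flow source, stroke at near end)
#6 →J3  (Se1 (Se) sets effort on bond)
#2 →J2  (only one flow-in slot at J3)
#5 →J2  (C1 outputs effort q/C1)
#1 →TF1  (J2 needs exactly one f-in)
#0 →J1  (TF TF1: opposite of bond 1)
#4 →R1  (J1: bond 0 brought effort, rest push out)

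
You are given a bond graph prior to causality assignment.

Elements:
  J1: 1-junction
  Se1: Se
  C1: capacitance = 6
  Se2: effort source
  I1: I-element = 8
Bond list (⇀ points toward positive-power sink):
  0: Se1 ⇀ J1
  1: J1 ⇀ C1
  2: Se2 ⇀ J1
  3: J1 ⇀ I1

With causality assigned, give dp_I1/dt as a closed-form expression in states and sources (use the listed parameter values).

b0 stroke→J1  (Se1 fixes effort; stroke away)
b2 stroke→J1  (Se2 (Se) sets effort on bond)
b1 stroke→J1  (C1 integral (e out))
b3 stroke→I1  (closing 1-jn rule on J1)

dp_I1/dt = E_Se1 + E_Se2 - q_C1/6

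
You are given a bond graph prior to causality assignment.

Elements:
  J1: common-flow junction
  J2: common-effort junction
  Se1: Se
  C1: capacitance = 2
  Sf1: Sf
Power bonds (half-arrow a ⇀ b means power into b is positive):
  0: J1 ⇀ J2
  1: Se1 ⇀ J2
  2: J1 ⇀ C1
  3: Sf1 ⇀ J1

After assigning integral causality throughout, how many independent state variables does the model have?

1  (C1 all integral)

bond 1 |J2  (Se1 fixes effort; stroke away)
bond 3 |Sf1  (Sf1: flow source, stroke at near end)
bond 0 |J1  (J1: bond 3 brought flow, rest push out)
bond 2 |J1  (J1 flow already set via bond 3)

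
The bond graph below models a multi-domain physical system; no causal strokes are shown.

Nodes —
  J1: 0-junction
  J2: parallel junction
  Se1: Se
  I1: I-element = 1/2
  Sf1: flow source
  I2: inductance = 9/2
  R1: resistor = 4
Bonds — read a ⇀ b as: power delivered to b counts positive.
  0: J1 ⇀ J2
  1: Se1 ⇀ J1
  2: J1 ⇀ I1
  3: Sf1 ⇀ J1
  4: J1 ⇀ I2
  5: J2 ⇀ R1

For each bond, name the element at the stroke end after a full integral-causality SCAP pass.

#0 stroke→J2
#1 stroke→J1
#2 stroke→I1
#3 stroke→Sf1
#4 stroke→I2
#5 stroke→R1

b1 stroke at J1  (Se1 (Se) sets effort on bond)
b3 stroke at Sf1  (Sf1 (Sf) sets flow on bond)
b0 stroke at J2  (common-e at J1 fixed by 1)
b2 stroke at I1  (J1 effort already set via bond 1)
b4 stroke at I2  (0-jn J1 has e-setter on 1)
b5 stroke at R1  (J2 effort already set via bond 0)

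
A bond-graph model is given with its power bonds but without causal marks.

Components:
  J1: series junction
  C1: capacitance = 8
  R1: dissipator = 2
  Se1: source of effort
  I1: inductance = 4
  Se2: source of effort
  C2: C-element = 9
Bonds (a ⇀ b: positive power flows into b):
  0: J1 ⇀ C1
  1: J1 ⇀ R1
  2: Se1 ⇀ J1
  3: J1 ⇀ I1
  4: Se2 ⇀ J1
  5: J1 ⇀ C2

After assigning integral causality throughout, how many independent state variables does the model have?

bond 2 stroke→J1  (Se1 fixes effort; stroke away)
bond 4 stroke→J1  (source Se2 imposes e)
bond 0 stroke→J1  (prefer integral on C1)
bond 3 stroke→I1  (I1: I, integral causality)
bond 1 stroke→J1  (common-f at J1 fixed by 3)
bond 5 stroke→J1  (J1: bond 3 brought flow, rest push out)

3  (C1, C2, I1 all integral)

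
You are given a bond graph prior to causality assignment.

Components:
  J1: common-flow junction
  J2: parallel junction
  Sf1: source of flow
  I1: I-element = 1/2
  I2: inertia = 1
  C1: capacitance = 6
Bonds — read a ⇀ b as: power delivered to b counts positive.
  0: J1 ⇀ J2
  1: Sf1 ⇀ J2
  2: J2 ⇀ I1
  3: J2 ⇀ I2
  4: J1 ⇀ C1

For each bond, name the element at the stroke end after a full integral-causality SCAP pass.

#0 stroke→J2
#1 stroke→Sf1
#2 stroke→I1
#3 stroke→I2
#4 stroke→J1

#1 |Sf1  (Sf1 (Sf) sets flow on bond)
#2 |I1  (I1 integral (f out))
#3 |I2  (I2 outputs flow p/I2)
#0 |J2  (closing 0-jn rule on J2)
#4 |J1  (common-f at J1 fixed by 0)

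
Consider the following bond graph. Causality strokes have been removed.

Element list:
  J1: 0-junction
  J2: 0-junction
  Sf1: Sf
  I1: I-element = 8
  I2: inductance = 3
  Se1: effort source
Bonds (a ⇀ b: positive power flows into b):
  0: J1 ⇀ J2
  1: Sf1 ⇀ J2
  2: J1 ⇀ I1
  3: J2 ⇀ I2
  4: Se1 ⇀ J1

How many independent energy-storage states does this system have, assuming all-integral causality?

2  (I1, I2 all integral)

b1 |Sf1  (Sf1 fixes flow; stroke at Sf1)
b4 |J1  (Se1 fixes effort; stroke away)
b0 |J2  (J1: bond 4 brought effort, rest push out)
b2 |I1  (common-e at J1 fixed by 4)
b3 |I2  (common-e at J2 fixed by 0)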